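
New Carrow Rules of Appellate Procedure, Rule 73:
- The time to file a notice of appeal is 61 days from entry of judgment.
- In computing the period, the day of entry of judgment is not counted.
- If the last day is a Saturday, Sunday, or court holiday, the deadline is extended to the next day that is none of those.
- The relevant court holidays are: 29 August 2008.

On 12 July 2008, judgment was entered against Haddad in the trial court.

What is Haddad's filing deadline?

61 days after 12 July 2008 is September 11, 2008.
September 11, 2008 is a Thursday and not a court holiday, so no extension applies.

September 11, 2008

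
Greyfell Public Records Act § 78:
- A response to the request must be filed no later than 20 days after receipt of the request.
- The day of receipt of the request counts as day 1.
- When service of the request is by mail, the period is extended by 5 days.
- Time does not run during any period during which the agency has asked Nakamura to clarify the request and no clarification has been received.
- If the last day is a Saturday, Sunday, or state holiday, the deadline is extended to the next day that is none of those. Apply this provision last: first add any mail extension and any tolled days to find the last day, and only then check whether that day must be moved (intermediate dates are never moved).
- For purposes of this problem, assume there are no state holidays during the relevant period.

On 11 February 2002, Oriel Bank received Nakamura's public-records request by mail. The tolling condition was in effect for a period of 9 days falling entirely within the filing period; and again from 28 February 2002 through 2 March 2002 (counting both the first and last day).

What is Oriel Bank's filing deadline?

March 19, 2002

Counting 11 February 2002 as day 1, day 20 is March 2, 2002.
Service was by mail, adding 5 days: March 2, 2002 + 5 days = March 7, 2002.
Tolling adds 9 days: March 7, 2002 + 9 days = March 16, 2002.
From February 28, 2002 through March 2, 2002 inclusive is 3 days; tolling adds 3 days: March 16, 2002 + 3 days = March 19, 2002.
March 19, 2002 is a Tuesday and not a state holiday, so no extension applies.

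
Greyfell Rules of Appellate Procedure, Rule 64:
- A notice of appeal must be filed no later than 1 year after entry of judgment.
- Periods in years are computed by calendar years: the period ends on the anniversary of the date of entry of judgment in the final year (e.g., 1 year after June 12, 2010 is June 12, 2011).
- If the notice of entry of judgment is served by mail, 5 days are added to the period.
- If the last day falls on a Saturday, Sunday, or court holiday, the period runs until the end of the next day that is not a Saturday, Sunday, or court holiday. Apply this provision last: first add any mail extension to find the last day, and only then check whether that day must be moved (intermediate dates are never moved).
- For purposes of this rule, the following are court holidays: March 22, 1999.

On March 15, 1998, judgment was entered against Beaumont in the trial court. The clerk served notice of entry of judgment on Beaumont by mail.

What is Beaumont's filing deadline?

1 year after March 15, 1998 is March 15, 1999.
Service was by mail, adding 5 days: March 15, 1999 + 5 days = March 20, 1999.
March 20, 1999 is Saturday; March 21, 1999 is Sunday; March 22, 1999 is a listed holiday. The next qualifying day is March 23, 1999.

March 23, 1999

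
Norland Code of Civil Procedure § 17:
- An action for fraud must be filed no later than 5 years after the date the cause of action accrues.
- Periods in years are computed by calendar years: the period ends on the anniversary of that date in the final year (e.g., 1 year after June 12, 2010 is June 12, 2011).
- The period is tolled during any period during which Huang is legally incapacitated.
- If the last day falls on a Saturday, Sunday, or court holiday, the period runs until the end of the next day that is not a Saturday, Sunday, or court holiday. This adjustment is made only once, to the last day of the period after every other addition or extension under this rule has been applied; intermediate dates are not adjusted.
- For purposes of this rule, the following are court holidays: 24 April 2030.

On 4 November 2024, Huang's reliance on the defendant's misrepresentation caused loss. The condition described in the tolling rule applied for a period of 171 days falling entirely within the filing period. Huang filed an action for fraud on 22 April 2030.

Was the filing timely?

Yes

5 years after 4 November 2024 is November 4, 2029.
Tolling adds 171 days: November 4, 2029 + 171 days = April 24, 2030.
April 24, 2030 is a listed holiday. The next qualifying day is April 25, 2030.
The deadline is April 25, 2030; the filing on April 22, 2030 is on or before that date.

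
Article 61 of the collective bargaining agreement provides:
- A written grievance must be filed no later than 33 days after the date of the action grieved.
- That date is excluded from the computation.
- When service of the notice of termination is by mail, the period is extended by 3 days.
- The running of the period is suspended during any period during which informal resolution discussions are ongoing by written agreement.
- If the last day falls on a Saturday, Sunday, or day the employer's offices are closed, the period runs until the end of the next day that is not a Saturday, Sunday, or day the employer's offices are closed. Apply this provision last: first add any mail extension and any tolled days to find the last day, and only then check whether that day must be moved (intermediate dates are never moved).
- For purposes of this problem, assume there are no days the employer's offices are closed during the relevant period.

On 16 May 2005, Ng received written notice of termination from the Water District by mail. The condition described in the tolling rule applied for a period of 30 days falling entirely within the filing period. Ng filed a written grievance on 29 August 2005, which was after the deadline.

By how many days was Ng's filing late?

33 days after 16 May 2005 is June 18, 2005.
Service was by mail, adding 3 days: June 18, 2005 + 3 days = June 21, 2005.
Tolling adds 30 days: June 21, 2005 + 30 days = July 21, 2005.
July 21, 2005 is a Thursday and not a day the employer's offices are closed, so no extension applies.
The deadline is July 21, 2005; from July 21, 2005 to August 29, 2005 is 39 days.

39 days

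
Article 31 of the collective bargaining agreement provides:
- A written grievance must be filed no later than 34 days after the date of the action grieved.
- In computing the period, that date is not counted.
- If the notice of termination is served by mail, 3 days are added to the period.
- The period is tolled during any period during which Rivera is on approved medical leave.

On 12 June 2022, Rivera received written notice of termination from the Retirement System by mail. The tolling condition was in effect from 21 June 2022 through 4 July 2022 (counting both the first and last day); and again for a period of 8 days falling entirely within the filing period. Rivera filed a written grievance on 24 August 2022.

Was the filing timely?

34 days after 12 June 2022 is July 16, 2022.
Service was by mail, adding 3 days: July 16, 2022 + 3 days = July 19, 2022.
From June 21, 2022 through July 4, 2022 inclusive is 14 days; tolling adds 14 days: July 19, 2022 + 14 days = August 2, 2022.
Tolling adds 8 days: August 2, 2022 + 8 days = August 10, 2022.
The deadline is August 10, 2022; the filing on August 24, 2022 is after that date.

No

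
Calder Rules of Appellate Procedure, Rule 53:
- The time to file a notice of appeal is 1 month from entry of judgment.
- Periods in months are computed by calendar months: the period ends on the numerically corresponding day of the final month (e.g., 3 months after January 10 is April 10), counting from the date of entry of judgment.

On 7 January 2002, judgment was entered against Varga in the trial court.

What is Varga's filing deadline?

1 month after 7 January 2002 is February 7, 2002.

February 7, 2002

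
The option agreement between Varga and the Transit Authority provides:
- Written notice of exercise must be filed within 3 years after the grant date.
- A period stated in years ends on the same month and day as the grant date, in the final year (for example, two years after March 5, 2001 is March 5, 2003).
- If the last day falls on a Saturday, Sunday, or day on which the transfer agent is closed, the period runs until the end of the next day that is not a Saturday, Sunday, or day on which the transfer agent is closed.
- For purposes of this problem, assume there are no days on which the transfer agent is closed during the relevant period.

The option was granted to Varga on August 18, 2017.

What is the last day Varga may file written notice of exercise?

August 18, 2020

3 years after August 18, 2017 is August 18, 2020.
August 18, 2020 is a Tuesday and not a day on which the transfer agent is closed, so no extension applies.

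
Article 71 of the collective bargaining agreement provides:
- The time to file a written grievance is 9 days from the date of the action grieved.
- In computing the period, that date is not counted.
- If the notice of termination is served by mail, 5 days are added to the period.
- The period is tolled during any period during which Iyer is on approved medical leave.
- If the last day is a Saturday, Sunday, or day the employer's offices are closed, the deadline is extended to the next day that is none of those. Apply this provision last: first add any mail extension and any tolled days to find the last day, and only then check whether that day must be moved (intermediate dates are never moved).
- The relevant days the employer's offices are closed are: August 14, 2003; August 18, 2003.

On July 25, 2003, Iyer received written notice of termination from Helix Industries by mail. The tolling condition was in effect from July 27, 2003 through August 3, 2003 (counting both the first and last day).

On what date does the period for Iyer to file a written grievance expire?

August 19, 2003

9 days after July 25, 2003 is August 3, 2003.
Service was by mail, adding 5 days: August 3, 2003 + 5 days = August 8, 2003.
From July 27, 2003 through August 3, 2003 inclusive is 8 days; tolling adds 8 days: August 8, 2003 + 8 days = August 16, 2003.
August 16, 2003 is Saturday; August 17, 2003 is Sunday; August 18, 2003 is a listed holiday. The next qualifying day is August 19, 2003.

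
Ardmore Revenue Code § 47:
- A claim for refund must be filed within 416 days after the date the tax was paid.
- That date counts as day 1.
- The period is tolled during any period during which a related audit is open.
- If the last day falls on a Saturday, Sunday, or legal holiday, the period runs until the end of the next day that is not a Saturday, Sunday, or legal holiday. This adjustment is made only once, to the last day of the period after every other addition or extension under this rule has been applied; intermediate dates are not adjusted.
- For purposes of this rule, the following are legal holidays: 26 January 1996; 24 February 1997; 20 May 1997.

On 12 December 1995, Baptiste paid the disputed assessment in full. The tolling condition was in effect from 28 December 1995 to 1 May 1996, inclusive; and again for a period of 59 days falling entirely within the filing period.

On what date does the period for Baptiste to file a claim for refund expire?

August 4, 1997

Counting 12 December 1995 as day 1, day 416 is January 30, 1997.
From December 28, 1995 through May 1, 1996 inclusive is 126 days; tolling adds 126 days: January 30, 1997 + 126 days = June 5, 1997.
Tolling adds 59 days: June 5, 1997 + 59 days = August 3, 1997.
August 3, 1997 is Sunday. The next qualifying day is August 4, 1997.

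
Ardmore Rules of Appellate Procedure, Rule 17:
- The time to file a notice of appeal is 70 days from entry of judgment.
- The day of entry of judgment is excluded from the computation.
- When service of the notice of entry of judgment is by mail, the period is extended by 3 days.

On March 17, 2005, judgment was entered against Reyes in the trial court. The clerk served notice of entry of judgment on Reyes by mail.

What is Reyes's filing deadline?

70 days after March 17, 2005 is May 26, 2005.
Service was by mail, adding 3 days: May 26, 2005 + 3 days = May 29, 2005.

May 29, 2005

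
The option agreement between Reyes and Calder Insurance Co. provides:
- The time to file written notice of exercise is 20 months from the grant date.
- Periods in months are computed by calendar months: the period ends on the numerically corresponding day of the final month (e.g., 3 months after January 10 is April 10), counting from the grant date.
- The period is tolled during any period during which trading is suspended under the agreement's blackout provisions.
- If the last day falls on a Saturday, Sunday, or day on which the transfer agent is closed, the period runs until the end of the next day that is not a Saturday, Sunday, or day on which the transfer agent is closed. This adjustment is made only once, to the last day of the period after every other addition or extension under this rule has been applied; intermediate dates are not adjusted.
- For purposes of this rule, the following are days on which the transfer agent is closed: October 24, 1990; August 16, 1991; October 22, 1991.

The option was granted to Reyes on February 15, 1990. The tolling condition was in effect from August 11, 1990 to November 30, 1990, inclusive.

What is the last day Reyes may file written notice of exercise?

February 4, 1992

20 months after February 15, 1990 is October 15, 1991.
From August 11, 1990 through November 30, 1990 inclusive is 112 days; tolling adds 112 days: October 15, 1991 + 112 days = February 4, 1992.
February 4, 1992 is a Tuesday and not a day on which the transfer agent is closed, so no extension applies.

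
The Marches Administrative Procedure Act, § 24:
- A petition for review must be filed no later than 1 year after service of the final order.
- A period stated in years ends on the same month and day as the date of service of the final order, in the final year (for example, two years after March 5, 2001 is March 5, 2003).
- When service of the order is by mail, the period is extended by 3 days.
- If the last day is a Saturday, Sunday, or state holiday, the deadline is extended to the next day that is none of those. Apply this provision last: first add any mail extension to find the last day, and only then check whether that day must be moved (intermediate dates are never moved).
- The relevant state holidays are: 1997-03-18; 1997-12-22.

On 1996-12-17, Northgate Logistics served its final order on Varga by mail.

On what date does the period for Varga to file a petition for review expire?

1 year after 1996-12-17 is December 17, 1997.
Service was by mail, adding 3 days: December 17, 1997 + 3 days = December 20, 1997.
December 20, 1997 is Saturday; December 21, 1997 is Sunday; December 22, 1997 is a listed holiday. The next qualifying day is December 23, 1997.

December 23, 1997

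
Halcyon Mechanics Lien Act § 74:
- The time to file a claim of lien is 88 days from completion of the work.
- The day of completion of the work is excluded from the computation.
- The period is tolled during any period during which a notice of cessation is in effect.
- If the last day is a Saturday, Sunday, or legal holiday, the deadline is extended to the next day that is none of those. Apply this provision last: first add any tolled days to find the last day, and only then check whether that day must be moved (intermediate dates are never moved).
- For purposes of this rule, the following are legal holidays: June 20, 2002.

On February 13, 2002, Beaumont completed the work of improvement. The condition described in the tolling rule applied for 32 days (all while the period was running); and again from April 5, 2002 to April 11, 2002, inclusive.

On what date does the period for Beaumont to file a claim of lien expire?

88 days after February 13, 2002 is May 12, 2002.
Tolling adds 32 days: May 12, 2002 + 32 days = June 13, 2002.
From April 5, 2002 through April 11, 2002 inclusive is 7 days; tolling adds 7 days: June 13, 2002 + 7 days = June 20, 2002.
June 20, 2002 is a listed holiday. The next qualifying day is June 21, 2002.

June 21, 2002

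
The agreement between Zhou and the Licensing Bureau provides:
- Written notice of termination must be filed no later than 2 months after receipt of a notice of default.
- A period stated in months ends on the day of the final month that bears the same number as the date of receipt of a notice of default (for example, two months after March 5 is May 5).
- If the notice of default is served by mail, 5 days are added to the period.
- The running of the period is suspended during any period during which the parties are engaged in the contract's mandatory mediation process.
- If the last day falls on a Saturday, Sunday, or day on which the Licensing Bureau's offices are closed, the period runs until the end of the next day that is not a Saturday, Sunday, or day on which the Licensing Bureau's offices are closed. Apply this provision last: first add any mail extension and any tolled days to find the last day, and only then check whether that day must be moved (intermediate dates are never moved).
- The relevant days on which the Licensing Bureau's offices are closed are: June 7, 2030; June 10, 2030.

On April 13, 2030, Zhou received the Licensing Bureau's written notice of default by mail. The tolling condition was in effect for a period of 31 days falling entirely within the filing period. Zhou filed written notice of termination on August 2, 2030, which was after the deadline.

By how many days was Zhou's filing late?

14 days

2 months after April 13, 2030 is June 13, 2030.
Service was by mail, adding 5 days: June 13, 2030 + 5 days = June 18, 2030.
Tolling adds 31 days: June 18, 2030 + 31 days = July 19, 2030.
July 19, 2030 is a Friday and not a day on which the Licensing Bureau's offices are closed, so no extension applies.
The deadline is July 19, 2030; from July 19, 2030 to August 2, 2030 is 14 days.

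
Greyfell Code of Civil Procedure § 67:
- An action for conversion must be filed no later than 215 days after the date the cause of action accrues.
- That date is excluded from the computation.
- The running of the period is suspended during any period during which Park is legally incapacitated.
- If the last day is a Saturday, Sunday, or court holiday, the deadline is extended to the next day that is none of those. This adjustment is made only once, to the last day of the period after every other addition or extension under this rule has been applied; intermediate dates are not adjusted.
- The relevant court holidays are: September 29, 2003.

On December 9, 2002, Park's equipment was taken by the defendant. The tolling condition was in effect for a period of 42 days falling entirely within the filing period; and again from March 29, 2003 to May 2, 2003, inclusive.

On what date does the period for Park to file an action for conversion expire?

September 30, 2003

215 days after December 9, 2002 is July 12, 2003.
Tolling adds 42 days: July 12, 2003 + 42 days = August 23, 2003.
From March 29, 2003 through May 2, 2003 inclusive is 35 days; tolling adds 35 days: August 23, 2003 + 35 days = September 27, 2003.
September 27, 2003 is Saturday; September 28, 2003 is Sunday; September 29, 2003 is a listed holiday. The next qualifying day is September 30, 2003.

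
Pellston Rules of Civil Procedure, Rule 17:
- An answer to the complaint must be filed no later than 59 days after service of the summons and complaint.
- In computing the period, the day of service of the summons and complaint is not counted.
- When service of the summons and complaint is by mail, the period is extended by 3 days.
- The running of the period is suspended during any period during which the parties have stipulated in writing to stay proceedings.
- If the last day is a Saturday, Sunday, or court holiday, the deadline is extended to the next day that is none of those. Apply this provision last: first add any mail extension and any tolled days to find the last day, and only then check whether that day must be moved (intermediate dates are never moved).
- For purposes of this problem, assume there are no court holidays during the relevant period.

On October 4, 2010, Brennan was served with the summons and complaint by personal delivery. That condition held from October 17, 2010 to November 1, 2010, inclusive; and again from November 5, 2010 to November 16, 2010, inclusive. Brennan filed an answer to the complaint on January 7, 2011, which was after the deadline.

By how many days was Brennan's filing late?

59 days after October 4, 2010 is December 2, 2010.
Service was not by mail, so no mail extension applies.
From October 17, 2010 through November 1, 2010 inclusive is 16 days; tolling adds 16 days: December 2, 2010 + 16 days = December 18, 2010.
From November 5, 2010 through November 16, 2010 inclusive is 12 days; tolling adds 12 days: December 18, 2010 + 12 days = December 30, 2010.
December 30, 2010 is a Thursday and not a court holiday, so no extension applies.
The deadline is December 30, 2010; from December 30, 2010 to January 7, 2011 is 8 days.

8 days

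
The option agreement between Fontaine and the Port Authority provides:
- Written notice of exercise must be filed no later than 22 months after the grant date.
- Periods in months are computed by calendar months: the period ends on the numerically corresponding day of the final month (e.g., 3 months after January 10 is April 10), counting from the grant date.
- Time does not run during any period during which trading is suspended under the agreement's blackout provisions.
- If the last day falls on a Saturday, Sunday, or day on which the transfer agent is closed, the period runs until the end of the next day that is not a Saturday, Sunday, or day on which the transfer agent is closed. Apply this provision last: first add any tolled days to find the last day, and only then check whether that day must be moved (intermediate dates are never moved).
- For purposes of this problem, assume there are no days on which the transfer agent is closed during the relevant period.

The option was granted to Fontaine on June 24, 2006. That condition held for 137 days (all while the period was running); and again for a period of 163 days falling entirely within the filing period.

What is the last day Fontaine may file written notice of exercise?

February 18, 2009

22 months after June 24, 2006 is April 24, 2008.
Tolling adds 137 days: April 24, 2008 + 137 days = September 8, 2008.
Tolling adds 163 days: September 8, 2008 + 163 days = February 18, 2009.
February 18, 2009 is a Wednesday and not a day on which the transfer agent is closed, so no extension applies.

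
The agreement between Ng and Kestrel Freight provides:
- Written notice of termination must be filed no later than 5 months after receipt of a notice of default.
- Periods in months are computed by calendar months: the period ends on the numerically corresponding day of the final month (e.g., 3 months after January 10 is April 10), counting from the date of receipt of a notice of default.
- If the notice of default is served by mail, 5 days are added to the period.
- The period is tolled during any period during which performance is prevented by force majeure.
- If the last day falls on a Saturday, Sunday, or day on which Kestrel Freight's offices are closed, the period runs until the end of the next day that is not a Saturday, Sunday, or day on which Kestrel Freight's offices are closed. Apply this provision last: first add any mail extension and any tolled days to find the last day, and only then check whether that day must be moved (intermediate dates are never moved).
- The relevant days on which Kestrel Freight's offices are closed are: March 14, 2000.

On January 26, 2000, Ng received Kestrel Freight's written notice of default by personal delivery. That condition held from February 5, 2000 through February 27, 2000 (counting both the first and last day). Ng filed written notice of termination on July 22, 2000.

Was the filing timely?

No

5 months after January 26, 2000 is June 26, 2000.
Service was not by mail, so no mail extension applies.
From February 5, 2000 through February 27, 2000 inclusive is 23 days; tolling adds 23 days: June 26, 2000 + 23 days = July 19, 2000.
July 19, 2000 is a Wednesday and not a day on which Kestrel Freight's offices are closed, so no extension applies.
The deadline is July 19, 2000; the filing on July 22, 2000 is after that date.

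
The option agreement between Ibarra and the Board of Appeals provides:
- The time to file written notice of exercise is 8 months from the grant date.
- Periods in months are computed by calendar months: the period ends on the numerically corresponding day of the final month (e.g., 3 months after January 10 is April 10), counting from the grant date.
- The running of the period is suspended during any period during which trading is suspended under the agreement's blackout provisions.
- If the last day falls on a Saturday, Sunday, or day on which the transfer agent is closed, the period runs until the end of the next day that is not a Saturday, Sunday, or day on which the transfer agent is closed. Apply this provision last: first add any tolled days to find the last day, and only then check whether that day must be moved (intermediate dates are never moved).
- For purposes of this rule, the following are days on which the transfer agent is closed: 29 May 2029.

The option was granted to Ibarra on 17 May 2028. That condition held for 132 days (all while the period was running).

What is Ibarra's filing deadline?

8 months after 17 May 2028 is January 17, 2029.
Tolling adds 132 days: January 17, 2029 + 132 days = May 29, 2029.
May 29, 2029 is a listed holiday. The next qualifying day is May 30, 2029.

May 30, 2029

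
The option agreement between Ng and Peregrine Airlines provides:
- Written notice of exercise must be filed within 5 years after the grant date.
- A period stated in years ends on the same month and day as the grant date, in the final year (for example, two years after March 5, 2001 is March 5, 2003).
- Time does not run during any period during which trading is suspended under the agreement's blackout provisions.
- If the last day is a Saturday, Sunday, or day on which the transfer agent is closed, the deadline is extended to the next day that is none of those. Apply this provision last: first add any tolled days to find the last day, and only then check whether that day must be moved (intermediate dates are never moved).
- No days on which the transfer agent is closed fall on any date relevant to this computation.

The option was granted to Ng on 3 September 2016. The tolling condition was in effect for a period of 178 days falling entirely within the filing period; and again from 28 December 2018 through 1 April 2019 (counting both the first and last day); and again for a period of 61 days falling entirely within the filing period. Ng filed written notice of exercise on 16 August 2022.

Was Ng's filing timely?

5 years after 3 September 2016 is September 3, 2021.
Tolling adds 178 days: September 3, 2021 + 178 days = February 28, 2022.
From December 28, 2018 through April 1, 2019 inclusive is 95 days; tolling adds 95 days: February 28, 2022 + 95 days = June 3, 2022.
Tolling adds 61 days: June 3, 2022 + 61 days = August 3, 2022.
August 3, 2022 is a Wednesday and not a day on which the transfer agent is closed, so no extension applies.
The deadline is August 3, 2022; the filing on August 16, 2022 is after that date.

No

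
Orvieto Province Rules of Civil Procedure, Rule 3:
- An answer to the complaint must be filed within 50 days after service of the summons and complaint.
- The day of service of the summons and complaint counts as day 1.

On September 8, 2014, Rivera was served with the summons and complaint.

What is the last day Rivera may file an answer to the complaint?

Counting September 8, 2014 as day 1, day 50 is October 27, 2014.

October 27, 2014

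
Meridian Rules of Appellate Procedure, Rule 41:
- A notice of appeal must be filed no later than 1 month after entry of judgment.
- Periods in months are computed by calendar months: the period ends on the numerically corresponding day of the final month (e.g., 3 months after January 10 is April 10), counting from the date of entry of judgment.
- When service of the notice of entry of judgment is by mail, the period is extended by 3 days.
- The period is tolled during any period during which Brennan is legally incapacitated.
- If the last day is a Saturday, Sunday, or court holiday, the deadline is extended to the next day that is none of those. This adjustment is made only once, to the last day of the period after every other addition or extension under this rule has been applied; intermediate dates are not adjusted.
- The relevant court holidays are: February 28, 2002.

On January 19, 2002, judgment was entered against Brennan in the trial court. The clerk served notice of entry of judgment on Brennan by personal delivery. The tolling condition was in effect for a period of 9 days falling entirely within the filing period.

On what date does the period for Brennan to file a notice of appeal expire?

1 month after January 19, 2002 is February 19, 2002.
Service was not by mail, so no mail extension applies.
Tolling adds 9 days: February 19, 2002 + 9 days = February 28, 2002.
February 28, 2002 is a listed holiday. The next qualifying day is March 1, 2002.

March 1, 2002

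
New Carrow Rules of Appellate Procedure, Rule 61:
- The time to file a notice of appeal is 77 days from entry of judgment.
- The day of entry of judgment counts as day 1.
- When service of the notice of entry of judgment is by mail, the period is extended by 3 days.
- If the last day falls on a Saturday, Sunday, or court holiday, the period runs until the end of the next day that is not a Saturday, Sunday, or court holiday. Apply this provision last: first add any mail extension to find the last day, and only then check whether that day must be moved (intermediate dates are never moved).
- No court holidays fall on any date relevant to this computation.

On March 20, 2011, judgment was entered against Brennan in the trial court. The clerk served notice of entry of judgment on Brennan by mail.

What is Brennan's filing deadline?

June 7, 2011

Counting March 20, 2011 as day 1, day 77 is June 4, 2011.
Service was by mail, adding 3 days: June 4, 2011 + 3 days = June 7, 2011.
June 7, 2011 is a Tuesday and not a court holiday, so no extension applies.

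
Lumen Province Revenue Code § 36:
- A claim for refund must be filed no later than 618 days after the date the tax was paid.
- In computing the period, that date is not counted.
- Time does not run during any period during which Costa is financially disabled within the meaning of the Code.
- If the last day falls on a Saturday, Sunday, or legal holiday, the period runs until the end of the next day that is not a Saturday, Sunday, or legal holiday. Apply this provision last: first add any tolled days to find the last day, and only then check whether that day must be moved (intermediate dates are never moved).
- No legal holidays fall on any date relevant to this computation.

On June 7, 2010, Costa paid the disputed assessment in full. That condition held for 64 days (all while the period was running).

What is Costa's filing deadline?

618 days after June 7, 2010 is February 15, 2012.
Tolling adds 64 days: February 15, 2012 + 64 days = April 19, 2012.
April 19, 2012 is a Thursday and not a legal holiday, so no extension applies.

April 19, 2012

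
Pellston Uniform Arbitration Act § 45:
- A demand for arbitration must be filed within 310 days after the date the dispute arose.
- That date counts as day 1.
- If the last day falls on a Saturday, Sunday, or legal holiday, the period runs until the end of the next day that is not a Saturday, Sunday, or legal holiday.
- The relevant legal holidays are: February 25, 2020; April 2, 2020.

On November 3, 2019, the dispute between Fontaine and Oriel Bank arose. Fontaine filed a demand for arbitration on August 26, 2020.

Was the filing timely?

Counting November 3, 2019 as day 1, day 310 is September 7, 2020.
September 7, 2020 is a Monday and not a legal holiday, so no extension applies.
The deadline is September 7, 2020; the filing on August 26, 2020 is on or before that date.

Yes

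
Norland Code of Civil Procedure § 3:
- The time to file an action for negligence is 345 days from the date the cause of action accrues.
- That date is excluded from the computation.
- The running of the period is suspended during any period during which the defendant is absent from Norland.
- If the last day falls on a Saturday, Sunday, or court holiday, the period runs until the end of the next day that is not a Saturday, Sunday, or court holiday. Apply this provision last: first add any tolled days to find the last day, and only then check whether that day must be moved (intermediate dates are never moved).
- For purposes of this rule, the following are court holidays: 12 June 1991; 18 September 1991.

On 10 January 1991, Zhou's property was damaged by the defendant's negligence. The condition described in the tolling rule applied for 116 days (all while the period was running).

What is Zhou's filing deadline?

345 days after 10 January 1991 is December 21, 1991.
Tolling adds 116 days: December 21, 1991 + 116 days = April 15, 1992.
April 15, 1992 is a Wednesday and not a court holiday, so no extension applies.

April 15, 1992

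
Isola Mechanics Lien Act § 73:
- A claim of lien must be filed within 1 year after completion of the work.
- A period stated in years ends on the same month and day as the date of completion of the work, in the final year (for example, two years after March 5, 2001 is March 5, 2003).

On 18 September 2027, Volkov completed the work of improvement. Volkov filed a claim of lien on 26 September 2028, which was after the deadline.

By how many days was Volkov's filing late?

8 days

1 year after 18 September 2027 is September 18, 2028.
The deadline is September 18, 2028; from September 18, 2028 to September 26, 2028 is 8 days.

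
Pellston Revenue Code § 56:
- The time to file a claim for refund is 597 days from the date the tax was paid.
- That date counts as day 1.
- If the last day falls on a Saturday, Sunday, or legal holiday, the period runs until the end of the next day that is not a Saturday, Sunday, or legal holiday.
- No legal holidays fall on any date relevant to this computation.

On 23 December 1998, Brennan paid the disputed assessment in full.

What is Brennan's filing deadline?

Counting 23 December 1998 as day 1, day 597 is August 10, 2000.
August 10, 2000 is a Thursday and not a legal holiday, so no extension applies.

August 10, 2000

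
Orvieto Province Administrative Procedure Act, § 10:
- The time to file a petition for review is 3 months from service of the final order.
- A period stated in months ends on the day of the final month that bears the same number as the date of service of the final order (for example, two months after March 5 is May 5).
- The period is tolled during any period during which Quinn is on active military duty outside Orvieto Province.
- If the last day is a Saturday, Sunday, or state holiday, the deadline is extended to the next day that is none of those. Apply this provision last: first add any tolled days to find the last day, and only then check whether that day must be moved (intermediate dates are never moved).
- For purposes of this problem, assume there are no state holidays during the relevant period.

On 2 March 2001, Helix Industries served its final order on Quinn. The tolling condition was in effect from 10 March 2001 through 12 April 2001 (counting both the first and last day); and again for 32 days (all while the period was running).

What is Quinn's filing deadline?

August 7, 2001

3 months after 2 March 2001 is June 2, 2001.
From March 10, 2001 through April 12, 2001 inclusive is 34 days; tolling adds 34 days: June 2, 2001 + 34 days = July 6, 2001.
Tolling adds 32 days: July 6, 2001 + 32 days = August 7, 2001.
August 7, 2001 is a Tuesday and not a state holiday, so no extension applies.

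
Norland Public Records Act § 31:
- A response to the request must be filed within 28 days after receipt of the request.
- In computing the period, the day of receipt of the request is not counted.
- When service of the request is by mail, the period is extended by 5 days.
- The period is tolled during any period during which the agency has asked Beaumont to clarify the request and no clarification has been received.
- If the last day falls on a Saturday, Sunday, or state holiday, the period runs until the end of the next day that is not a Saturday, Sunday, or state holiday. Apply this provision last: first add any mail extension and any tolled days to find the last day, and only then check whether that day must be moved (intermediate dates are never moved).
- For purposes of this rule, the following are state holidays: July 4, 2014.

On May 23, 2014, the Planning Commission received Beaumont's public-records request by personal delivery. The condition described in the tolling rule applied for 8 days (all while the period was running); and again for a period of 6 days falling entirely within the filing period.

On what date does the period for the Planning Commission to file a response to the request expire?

July 7, 2014

28 days after May 23, 2014 is June 20, 2014.
Service was not by mail, so no mail extension applies.
Tolling adds 8 days: June 20, 2014 + 8 days = June 28, 2014.
Tolling adds 6 days: June 28, 2014 + 6 days = July 4, 2014.
July 4, 2014 is a listed holiday; July 5, 2014 is Saturday; July 6, 2014 is Sunday. The next qualifying day is July 7, 2014.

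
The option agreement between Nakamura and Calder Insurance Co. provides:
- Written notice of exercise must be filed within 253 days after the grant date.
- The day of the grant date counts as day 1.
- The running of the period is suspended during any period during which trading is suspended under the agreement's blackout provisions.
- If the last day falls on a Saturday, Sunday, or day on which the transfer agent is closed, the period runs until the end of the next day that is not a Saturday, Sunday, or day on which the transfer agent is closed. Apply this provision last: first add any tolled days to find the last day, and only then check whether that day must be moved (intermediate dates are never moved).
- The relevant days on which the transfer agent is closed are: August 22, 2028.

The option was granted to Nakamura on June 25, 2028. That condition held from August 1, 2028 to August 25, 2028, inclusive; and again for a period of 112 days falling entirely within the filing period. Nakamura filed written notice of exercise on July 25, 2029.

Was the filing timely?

No

Counting June 25, 2028 as day 1, day 253 is March 4, 2029.
From August 1, 2028 through August 25, 2028 inclusive is 25 days; tolling adds 25 days: March 4, 2029 + 25 days = March 29, 2029.
Tolling adds 112 days: March 29, 2029 + 112 days = July 19, 2029.
July 19, 2029 is a Thursday and not a day on which the transfer agent is closed, so no extension applies.
The deadline is July 19, 2029; the filing on July 25, 2029 is after that date.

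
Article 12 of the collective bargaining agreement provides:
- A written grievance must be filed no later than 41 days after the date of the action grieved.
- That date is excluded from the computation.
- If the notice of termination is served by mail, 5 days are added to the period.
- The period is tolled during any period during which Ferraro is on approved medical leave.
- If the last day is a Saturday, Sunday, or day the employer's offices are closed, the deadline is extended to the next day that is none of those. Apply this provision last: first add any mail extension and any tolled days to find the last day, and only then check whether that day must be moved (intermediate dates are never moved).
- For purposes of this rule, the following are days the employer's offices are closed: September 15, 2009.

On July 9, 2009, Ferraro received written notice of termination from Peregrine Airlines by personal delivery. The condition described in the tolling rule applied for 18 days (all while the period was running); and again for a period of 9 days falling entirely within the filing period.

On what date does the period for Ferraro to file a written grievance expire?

September 16, 2009

41 days after July 9, 2009 is August 19, 2009.
Service was not by mail, so no mail extension applies.
Tolling adds 18 days: August 19, 2009 + 18 days = September 6, 2009.
Tolling adds 9 days: September 6, 2009 + 9 days = September 15, 2009.
September 15, 2009 is a listed holiday. The next qualifying day is September 16, 2009.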